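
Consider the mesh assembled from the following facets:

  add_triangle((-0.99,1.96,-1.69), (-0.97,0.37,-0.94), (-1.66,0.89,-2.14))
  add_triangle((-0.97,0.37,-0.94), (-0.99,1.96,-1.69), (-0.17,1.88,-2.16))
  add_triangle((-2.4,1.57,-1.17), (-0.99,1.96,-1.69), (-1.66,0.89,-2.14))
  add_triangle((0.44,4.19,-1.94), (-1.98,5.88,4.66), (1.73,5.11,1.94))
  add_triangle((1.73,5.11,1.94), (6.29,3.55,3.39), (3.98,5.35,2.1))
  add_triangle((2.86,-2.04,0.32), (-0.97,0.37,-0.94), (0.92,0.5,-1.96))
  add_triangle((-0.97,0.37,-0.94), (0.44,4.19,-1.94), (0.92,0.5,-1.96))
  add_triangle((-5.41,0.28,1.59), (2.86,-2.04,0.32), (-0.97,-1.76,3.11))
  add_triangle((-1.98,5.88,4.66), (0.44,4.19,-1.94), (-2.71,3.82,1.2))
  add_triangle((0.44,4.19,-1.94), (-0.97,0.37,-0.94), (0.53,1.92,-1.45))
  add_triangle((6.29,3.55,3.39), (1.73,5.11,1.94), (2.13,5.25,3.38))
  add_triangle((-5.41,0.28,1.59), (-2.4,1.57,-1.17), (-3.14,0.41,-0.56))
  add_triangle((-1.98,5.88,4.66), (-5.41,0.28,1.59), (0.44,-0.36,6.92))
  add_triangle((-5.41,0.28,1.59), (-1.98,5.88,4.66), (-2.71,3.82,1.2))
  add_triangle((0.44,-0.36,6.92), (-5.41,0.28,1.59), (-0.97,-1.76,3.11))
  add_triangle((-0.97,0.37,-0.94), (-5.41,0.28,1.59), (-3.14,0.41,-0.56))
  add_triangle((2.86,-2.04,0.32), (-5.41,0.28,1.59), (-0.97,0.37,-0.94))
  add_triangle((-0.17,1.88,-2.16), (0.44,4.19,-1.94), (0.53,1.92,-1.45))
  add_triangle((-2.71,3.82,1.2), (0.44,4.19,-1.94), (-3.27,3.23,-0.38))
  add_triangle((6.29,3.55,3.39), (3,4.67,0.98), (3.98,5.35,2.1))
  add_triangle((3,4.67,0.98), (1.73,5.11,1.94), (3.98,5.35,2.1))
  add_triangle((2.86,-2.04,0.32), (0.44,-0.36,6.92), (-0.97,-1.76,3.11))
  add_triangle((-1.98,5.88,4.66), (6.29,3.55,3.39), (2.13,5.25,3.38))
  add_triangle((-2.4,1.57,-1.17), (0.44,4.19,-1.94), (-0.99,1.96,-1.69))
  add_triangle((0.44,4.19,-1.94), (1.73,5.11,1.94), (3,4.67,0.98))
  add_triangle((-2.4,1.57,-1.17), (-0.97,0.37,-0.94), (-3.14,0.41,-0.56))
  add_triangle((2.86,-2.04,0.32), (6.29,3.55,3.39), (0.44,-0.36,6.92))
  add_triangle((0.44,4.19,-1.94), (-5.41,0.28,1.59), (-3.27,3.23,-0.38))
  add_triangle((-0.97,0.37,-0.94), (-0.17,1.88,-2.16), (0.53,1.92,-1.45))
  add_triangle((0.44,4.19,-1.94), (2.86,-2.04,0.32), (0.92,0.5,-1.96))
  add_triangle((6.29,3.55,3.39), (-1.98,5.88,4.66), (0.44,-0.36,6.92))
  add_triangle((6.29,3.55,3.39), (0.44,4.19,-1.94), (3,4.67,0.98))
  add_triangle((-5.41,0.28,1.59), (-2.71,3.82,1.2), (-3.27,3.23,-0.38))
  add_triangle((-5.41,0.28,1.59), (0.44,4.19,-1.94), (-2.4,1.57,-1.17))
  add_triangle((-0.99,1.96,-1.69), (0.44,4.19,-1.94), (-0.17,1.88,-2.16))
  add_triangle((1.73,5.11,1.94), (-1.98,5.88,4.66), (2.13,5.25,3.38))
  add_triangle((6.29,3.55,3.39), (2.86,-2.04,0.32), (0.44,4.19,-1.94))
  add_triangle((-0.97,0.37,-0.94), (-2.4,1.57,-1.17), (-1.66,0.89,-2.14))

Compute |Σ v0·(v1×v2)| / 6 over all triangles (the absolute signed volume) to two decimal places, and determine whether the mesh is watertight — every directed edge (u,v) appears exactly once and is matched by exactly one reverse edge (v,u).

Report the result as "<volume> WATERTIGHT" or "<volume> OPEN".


250.13 WATERTIGHT

Per-triangle v0·(v1×v2)/6:
  t1: -0.1056
  t2: +0.2960
  t3: +0.7932
  t4: +13.9630
  t5: +3.4736
  t6: +0.7748
  t7: +1.6834
  t8: +2.9249
  t9: +10.6544
  t10: -0.5715
  t11: +5.3965
  t12: +1.5146
  t13: +37.9627
  t14: +11.4285
  t15: +10.6469
  t16: -0.1542
  t17: +1.7553
  t18: +0.4397
  t19: +5.0587
  t20: +1.9317
  t21: +1.5479
  t22: +7.9593
  t23: +7.9295
  t24: +1.0316
  t25: +4.9277
  t26: +0.4099
  t27: +26.3794
  t28: -0.0969
  t29: -0.1083
  t30: +3.3325
  t31: +52.6758
  t32: +4.1626
  t33: +5.5631
  t34: +4.7632
  t35: +0.8761
  t36: +5.4189
  t37: +13.3872
  t38: +0.1042
Σ = +250.1302 → |volume| = 250.13

Directed edges: 114 total, each appears once with its reverse present → watertight.


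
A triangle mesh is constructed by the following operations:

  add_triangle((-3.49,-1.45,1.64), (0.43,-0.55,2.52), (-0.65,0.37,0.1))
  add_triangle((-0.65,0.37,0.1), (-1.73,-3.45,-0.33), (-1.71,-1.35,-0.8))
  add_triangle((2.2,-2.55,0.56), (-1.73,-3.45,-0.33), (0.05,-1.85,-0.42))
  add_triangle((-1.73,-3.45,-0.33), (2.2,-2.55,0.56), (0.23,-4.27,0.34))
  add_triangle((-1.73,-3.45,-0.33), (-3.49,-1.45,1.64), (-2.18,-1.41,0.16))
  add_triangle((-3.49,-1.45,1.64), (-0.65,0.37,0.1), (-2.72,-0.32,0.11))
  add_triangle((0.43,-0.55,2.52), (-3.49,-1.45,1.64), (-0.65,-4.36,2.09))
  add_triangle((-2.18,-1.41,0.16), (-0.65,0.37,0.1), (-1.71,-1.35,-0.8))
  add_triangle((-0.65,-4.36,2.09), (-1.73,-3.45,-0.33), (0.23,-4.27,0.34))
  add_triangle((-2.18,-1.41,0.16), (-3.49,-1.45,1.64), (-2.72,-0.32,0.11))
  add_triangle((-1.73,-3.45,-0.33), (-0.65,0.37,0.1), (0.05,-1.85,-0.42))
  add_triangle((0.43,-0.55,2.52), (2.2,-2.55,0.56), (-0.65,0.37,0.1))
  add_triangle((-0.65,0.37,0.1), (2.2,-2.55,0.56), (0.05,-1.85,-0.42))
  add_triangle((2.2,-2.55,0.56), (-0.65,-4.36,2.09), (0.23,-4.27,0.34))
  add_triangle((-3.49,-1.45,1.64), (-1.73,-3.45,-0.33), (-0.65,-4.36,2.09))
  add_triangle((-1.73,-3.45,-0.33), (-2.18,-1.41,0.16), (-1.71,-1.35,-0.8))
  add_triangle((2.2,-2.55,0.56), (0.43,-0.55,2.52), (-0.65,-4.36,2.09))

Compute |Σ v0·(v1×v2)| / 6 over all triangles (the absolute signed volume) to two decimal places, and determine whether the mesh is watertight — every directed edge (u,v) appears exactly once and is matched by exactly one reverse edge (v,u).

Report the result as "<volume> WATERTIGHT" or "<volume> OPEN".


Per-triangle v0·(v1×v2)/6:
  t1: +0.9263
  t2: -0.3607
  t3: +0.9381
  t4: +0.4010
  t5: +1.0380
  t6: +0.3381
  t7: +5.7194
  t8: +0.2612
  t9: +2.7570
  t10: +0.7500
  t11: +0.0804
  t12: -0.3339
  t13: -0.2353
  t14: +2.7831
  t15: +5.5541
  t16: +0.7433
  t17: +4.4769
Σ = +25.8372 → |volume| = 25.84

Directed edges: 51 total; 3 unmatched, e.g. (-0.65,0.37,0.1)→(-2.72,-0.32,0.11) → open.

25.84 OPEN


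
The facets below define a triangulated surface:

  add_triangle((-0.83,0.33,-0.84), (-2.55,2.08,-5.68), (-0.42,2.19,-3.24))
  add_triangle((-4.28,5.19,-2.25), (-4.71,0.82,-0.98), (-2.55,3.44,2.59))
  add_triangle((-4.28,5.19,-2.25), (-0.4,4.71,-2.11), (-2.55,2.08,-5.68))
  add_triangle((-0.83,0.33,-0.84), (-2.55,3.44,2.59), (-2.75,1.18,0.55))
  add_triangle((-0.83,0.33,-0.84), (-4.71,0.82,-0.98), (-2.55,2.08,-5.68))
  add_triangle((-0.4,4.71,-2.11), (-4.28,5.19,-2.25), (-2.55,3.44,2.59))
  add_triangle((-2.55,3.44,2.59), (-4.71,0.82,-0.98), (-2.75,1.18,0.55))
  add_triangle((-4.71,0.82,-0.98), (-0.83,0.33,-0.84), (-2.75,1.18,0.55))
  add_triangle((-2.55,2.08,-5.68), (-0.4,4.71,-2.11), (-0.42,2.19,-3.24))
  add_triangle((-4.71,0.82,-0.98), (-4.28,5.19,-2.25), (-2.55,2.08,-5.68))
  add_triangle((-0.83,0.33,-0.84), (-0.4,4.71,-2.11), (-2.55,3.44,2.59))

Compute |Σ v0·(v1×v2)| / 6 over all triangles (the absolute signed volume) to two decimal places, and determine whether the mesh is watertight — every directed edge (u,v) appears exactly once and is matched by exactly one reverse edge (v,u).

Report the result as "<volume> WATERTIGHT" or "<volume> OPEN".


Per-triangle v0·(v1×v2)/6:
  t1: -0.4522
  t2: +14.0857
  t3: +14.4499
  t4: -1.0567
  t5: +0.1072
  t6: +12.3172
  t7: +0.9215
  t8: -0.5307
  t9: +3.3363
  t10: +16.2215
  t11: -3.8275
Σ = +55.5722 → |volume| = 55.57

Directed edges: 33 total; 3 unmatched, e.g. (-0.42,2.19,-3.24)→(-0.83,0.33,-0.84) → open.

55.57 OPEN


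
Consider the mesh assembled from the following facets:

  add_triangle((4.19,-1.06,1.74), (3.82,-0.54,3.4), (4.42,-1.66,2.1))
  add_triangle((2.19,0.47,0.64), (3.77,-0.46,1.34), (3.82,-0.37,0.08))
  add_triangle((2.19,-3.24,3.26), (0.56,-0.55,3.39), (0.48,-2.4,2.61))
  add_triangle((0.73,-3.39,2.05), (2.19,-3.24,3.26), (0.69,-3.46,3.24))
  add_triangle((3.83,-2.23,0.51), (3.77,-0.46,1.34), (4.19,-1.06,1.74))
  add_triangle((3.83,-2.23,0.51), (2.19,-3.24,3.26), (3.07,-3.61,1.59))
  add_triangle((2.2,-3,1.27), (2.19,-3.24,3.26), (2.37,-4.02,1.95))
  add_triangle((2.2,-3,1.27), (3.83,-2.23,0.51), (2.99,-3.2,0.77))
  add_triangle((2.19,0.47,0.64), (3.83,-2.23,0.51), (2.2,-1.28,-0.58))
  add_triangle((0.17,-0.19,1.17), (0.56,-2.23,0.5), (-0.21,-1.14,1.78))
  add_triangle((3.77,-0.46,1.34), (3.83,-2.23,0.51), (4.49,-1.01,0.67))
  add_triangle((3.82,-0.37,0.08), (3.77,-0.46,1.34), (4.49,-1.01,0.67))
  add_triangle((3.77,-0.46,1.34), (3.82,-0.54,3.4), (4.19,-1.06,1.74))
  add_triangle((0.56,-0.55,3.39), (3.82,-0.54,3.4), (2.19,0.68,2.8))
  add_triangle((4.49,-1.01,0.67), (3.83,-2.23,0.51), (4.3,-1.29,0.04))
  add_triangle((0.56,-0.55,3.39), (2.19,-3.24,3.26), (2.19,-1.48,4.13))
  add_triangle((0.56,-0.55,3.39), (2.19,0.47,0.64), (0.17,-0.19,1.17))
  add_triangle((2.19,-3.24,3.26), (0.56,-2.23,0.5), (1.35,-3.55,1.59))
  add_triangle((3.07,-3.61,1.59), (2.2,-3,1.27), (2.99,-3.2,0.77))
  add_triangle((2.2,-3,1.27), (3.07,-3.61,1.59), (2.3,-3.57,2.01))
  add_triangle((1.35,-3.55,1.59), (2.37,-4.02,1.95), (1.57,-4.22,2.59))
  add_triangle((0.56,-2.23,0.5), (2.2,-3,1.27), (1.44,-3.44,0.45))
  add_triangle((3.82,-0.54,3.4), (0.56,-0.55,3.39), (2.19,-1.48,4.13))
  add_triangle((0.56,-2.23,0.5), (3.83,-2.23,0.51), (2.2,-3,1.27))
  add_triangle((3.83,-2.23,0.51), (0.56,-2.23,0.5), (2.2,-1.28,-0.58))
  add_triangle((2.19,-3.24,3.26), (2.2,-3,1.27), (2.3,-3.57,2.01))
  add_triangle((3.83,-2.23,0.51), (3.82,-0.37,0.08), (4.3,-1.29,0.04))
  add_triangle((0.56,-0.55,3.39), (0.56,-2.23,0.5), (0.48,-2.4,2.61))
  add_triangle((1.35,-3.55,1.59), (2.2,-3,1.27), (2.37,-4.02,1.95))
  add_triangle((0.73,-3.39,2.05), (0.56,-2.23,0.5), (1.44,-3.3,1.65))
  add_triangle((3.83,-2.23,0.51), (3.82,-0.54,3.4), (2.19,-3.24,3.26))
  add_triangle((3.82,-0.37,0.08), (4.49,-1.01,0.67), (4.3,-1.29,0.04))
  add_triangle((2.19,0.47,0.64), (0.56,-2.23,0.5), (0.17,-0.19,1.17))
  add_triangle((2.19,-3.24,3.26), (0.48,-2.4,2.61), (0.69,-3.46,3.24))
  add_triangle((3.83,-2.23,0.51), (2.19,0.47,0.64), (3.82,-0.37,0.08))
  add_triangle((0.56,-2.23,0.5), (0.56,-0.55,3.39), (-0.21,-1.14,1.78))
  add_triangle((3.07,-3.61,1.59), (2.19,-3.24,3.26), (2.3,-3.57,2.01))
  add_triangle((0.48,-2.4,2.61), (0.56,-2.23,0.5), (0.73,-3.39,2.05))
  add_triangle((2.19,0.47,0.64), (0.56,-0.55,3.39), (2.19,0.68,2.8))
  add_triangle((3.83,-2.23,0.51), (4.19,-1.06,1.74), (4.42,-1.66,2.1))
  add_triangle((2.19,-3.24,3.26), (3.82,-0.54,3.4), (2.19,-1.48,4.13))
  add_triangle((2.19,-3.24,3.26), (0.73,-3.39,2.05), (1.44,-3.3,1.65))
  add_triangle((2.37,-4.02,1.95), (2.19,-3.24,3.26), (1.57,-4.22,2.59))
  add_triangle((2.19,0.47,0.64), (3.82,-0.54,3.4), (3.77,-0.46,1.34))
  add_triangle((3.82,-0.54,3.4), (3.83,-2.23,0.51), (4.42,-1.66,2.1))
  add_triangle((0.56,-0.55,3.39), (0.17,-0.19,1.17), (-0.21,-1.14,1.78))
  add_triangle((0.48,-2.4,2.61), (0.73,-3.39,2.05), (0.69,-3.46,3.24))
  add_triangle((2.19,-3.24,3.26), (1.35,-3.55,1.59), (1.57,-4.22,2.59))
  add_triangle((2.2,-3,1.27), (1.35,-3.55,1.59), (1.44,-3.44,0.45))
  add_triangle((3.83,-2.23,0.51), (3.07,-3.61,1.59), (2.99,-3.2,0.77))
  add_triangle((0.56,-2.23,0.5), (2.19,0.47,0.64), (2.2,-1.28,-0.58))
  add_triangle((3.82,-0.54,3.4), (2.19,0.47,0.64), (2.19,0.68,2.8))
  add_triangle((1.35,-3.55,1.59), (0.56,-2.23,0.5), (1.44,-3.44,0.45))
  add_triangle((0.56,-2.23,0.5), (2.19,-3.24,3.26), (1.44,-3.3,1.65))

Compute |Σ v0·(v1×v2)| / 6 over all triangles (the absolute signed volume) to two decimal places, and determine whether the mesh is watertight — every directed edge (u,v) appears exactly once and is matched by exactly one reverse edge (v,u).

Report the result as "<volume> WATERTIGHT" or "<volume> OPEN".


Per-triangle v0·(v1×v2)/6:
  t1: +0.7650
  t2: +0.5835
  t3: +1.7695
  t4: +1.0081
  t5: +0.5712
  t6: +1.9718
  t7: +0.5227
  t8: -0.5020
  t9: +0.9726
  t10: -0.2772
  t11: +0.7783
  t12: +0.4270
  t13: +0.6925
  t14: +2.0768
  t15: +0.6013
  t16: +1.5538
  t17: +0.0073
  t18: +0.0256
  t19: +0.1434
  t20: +0.1152
  t21: +0.3515
  t22: -0.3007
  t23: +1.5010
  t24: +0.7206
  t25: +1.0607
  t26: -0.2539
  t27: -0.2983
  t28: -0.4738
  t29: +0.1303
  t30: +0.3341
  t31: +6.8177
  t32: +0.3386
  t33: -0.9332
  t34: +0.3226
  t35: -0.8899
  t36: +0.8416
  t37: +0.6628
  t38: -0.0346
  t39: -0.7757
  t40: +0.6417
  t41: +3.0919
  t42: +0.8274
  t43: +1.1401
  t44: +0.9396
  t45: +0.0611
  t46: +0.0111
  t47: -0.0122
  t48: -0.4339
  t49: +0.6778
  t50: +0.6675
  t51: -1.2641
  t52: +1.2471
  t53: +0.2248
  t54: -0.1101
Σ = +30.6379 → |volume| = 30.64

Directed edges: 162 total, each appears once with its reverse present → watertight.

30.64 WATERTIGHT


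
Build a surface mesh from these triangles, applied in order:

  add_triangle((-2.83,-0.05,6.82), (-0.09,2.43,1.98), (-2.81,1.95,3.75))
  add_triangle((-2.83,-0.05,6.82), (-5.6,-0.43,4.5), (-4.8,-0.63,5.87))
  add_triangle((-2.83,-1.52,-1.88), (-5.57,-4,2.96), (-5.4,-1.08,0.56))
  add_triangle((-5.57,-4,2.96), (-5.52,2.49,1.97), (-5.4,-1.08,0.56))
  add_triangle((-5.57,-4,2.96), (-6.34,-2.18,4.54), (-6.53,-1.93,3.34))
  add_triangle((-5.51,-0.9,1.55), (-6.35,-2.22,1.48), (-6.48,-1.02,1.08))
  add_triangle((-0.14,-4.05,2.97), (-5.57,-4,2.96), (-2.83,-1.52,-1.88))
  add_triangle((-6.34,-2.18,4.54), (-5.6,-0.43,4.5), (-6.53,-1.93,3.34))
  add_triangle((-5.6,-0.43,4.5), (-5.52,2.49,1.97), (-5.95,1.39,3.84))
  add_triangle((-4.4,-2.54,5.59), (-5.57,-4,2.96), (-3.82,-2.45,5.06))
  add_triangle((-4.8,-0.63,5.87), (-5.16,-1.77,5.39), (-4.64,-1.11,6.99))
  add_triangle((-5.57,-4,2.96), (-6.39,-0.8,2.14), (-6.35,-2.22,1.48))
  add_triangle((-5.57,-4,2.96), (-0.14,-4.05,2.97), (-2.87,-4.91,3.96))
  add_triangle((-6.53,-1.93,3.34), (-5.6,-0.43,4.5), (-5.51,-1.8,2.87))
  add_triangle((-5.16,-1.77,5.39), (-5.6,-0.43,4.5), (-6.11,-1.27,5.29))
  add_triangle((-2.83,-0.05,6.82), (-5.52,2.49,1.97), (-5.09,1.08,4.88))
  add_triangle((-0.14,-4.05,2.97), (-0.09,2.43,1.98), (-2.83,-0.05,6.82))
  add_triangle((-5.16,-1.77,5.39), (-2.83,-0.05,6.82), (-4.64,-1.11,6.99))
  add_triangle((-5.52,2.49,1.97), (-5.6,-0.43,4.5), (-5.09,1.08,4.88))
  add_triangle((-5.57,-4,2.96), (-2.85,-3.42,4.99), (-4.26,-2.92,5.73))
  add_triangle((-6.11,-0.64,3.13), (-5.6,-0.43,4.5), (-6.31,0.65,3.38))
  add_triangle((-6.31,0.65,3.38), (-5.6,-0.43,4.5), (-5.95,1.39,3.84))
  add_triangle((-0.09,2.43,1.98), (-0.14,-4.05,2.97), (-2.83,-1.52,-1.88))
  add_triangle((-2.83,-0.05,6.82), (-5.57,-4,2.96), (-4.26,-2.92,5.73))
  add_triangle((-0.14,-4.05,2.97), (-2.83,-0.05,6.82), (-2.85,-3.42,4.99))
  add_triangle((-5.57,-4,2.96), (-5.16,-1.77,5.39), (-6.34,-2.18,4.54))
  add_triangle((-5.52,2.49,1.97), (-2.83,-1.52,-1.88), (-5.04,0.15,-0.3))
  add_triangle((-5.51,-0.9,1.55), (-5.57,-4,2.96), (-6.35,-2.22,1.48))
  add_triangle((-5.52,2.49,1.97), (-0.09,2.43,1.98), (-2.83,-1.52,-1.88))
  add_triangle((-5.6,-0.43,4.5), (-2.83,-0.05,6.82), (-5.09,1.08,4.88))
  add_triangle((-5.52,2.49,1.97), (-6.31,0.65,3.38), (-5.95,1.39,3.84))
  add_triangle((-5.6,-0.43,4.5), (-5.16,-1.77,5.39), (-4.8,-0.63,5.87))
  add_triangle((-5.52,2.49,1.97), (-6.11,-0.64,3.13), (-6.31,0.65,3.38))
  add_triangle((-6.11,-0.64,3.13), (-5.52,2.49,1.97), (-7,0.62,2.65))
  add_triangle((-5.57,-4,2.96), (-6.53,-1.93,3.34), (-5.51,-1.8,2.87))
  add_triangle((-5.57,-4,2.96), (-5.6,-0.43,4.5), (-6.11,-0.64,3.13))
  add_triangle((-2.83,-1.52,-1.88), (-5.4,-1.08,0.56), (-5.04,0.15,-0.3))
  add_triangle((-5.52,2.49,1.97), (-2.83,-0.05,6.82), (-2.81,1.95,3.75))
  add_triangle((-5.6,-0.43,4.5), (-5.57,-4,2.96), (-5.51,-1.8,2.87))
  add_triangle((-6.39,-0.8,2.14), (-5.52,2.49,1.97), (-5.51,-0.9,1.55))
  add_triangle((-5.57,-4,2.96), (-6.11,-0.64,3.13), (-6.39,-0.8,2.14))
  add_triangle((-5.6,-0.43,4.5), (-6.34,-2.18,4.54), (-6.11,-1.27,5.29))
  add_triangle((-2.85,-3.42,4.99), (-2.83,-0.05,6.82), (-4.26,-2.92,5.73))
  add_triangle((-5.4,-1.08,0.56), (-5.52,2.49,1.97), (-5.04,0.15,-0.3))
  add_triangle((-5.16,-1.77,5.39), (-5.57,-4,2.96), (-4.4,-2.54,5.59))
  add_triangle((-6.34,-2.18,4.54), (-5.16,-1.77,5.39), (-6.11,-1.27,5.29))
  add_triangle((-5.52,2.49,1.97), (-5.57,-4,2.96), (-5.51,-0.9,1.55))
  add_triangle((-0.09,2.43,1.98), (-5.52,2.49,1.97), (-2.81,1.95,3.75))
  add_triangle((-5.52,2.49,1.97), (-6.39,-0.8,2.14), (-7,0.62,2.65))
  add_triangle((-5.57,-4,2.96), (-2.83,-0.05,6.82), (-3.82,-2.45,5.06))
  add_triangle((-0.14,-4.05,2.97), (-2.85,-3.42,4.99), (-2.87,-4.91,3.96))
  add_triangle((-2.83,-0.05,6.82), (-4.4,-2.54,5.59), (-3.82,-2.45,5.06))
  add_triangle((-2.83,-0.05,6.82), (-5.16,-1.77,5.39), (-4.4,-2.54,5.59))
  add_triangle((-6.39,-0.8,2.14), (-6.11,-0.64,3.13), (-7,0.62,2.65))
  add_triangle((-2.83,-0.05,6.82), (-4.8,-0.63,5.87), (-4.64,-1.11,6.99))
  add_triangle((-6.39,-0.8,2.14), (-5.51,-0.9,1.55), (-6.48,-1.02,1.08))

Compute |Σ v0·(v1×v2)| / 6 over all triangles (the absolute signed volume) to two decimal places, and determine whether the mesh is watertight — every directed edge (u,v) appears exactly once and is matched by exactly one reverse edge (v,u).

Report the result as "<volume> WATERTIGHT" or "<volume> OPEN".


134.65 OPEN

Per-triangle v0·(v1×v2)/6:
  t1: +5.1286
  t2: +1.4235
  t3: +7.6909
  t4: +11.3360
  t5: +3.2859
  t6: -0.8177
  t7: +11.0297
  t8: +2.2746
  t9: -1.6905
  t10: +0.8581
  t11: +1.5190
  t12: +3.9355
  t13: +1.2689
  t14: -0.3742
  t15: +0.4420
  t16: +2.7612
  t17: +6.3853
  t18: -0.0967
  t19: +5.5329
  t20: +4.8683
  t21: +2.1542
  t22: +1.9174
  t23: -7.4047
  t24: +5.6914
  t25: +7.7698
  t26: +3.7293
  t27: +0.2462
  t28: -2.3824
  t29: +1.3413
  t30: +6.1172
  t31: +2.1256
  t32: +2.2775
  t33: +1.6061
  t34: +1.7422
  t35: -0.1118
  t36: +5.6925
  t37: +2.9715
  t38: +7.0006
  t39: -3.2454
  t40: +0.9732
  t41: +3.9576
  t42: +1.0154
  t43: +4.6894
  t44: +4.1175
  t45: +4.3194
  t46: +1.4841
  t47: -5.5230
  t48: +4.8160
  t49: +0.8423
  t50: -4.1286
  t51: +3.8613
  t52: +0.8192
  t53: +4.2119
  t54: +1.6865
  t55: +1.6847
  t56: -0.1784
Σ = +134.6483 → |volume| = 134.65

Directed edges: 168 total; 6 unmatched, e.g. (-6.35,-2.22,1.48)→(-6.48,-1.02,1.08) → open.


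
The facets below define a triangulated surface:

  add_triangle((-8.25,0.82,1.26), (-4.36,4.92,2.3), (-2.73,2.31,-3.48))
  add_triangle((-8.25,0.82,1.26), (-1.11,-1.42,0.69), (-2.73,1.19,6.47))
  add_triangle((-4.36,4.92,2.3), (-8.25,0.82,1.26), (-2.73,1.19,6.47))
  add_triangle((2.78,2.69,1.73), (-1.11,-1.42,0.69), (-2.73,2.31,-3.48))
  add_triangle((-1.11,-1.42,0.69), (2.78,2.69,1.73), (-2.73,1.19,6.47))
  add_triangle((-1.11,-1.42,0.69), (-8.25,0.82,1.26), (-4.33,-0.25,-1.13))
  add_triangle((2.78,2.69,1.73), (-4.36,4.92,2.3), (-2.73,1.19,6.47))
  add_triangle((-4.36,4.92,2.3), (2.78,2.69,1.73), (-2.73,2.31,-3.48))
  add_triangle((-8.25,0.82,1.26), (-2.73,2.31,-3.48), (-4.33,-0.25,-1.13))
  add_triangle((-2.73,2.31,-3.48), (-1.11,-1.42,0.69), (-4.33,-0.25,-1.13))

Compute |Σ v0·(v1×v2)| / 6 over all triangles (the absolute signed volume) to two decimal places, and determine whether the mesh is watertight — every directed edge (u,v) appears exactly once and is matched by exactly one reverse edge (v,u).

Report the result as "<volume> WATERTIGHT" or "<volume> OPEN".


Per-triangle v0·(v1×v2)/6:
  t1: +28.6214
  t2: +13.3943
  t3: +35.2780
  t4: -2.8823
  t5: +3.7606
  t6: +4.2562
  t7: +25.6897
  t8: +19.0435
  t9: +8.6670
  t10: +0.9635
Σ = +136.7918 → |volume| = 136.79

Directed edges: 30 total, each appears once with its reverse present → watertight.

136.79 WATERTIGHT


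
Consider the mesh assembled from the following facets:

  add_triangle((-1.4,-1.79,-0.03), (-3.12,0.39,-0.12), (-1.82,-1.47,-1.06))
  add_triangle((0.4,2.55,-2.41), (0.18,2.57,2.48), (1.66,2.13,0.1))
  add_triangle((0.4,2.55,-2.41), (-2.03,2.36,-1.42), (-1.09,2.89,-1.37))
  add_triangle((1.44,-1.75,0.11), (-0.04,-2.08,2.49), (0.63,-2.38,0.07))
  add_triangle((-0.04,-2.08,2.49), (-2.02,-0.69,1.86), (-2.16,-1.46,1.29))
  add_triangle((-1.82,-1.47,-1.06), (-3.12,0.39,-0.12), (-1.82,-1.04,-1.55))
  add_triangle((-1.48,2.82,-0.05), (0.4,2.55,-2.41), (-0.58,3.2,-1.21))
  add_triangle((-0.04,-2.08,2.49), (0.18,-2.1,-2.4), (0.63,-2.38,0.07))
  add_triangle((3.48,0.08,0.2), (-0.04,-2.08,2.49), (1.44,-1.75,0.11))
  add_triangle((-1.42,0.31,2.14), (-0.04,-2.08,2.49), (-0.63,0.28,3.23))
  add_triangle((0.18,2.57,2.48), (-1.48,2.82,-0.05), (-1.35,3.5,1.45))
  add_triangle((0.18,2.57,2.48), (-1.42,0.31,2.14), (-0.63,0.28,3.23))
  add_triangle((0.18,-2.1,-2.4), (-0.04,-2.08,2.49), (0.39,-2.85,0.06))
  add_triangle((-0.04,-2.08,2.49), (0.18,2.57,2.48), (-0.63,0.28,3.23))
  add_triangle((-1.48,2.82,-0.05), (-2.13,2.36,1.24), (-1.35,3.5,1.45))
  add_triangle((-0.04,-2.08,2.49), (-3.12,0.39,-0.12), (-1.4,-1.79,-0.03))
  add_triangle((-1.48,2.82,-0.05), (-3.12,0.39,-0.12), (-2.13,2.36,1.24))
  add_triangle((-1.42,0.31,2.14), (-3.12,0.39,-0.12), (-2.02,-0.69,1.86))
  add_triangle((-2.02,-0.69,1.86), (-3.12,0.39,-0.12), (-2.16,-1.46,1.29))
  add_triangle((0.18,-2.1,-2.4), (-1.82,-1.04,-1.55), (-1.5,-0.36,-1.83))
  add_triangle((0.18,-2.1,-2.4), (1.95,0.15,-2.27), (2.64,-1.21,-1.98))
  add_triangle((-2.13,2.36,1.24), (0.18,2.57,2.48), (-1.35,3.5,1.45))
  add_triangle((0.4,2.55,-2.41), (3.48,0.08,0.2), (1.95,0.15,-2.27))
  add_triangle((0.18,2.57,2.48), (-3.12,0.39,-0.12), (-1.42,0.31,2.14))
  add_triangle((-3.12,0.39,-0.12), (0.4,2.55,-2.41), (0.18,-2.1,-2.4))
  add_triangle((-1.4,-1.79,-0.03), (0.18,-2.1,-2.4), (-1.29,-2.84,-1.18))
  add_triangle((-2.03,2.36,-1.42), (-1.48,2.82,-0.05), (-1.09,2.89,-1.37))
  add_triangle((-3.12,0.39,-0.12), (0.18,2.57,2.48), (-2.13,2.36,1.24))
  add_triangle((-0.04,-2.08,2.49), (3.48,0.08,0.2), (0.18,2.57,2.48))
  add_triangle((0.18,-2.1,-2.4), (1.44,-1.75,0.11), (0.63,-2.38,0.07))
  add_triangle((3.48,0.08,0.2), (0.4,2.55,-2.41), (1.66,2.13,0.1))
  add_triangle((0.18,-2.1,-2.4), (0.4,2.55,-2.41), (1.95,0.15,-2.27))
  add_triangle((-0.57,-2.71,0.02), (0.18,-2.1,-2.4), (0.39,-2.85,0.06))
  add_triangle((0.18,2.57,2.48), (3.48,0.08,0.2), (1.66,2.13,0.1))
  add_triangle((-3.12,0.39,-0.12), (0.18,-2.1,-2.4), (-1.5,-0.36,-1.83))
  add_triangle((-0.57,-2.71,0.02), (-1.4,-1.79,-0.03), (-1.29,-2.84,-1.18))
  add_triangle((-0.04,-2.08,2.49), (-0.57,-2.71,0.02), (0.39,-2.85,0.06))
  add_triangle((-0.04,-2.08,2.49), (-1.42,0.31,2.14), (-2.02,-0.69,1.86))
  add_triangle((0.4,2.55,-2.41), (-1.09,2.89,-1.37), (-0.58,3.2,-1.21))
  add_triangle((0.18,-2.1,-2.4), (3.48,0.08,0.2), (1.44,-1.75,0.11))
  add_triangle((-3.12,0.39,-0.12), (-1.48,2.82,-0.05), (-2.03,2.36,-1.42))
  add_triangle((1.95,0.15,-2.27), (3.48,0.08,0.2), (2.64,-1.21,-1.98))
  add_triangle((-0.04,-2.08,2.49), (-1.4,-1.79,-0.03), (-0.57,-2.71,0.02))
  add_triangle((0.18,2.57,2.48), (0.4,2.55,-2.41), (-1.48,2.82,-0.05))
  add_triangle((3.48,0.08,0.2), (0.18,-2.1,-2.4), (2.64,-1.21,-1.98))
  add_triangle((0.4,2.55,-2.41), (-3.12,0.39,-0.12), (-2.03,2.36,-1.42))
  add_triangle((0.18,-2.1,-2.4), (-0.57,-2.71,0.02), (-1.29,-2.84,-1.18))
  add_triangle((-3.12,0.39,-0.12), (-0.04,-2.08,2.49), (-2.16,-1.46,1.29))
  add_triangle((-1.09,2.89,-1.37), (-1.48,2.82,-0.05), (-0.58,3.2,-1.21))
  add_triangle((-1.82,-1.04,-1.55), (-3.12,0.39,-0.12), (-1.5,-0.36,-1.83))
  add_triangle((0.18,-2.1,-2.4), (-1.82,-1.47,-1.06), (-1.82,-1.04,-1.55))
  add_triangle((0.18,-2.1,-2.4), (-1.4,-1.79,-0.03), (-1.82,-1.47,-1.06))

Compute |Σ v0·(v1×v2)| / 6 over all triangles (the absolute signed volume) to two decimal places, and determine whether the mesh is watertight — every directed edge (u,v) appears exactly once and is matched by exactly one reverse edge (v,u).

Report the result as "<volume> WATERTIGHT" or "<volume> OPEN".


Per-triangle v0·(v1×v2)/6:
  t1: +1.0326
  t2: +2.9666
  t3: +0.8571
  t4: +0.9548
  t5: +1.0827
  t6: +0.6539
  t7: -0.2797
  t8: +0.9388
  t9: +2.5447
  t10: +1.2093
  t11: +0.5085
  t12: +1.3156
  t13: -0.5017
  t14: +1.3853
  t15: +0.9268
  t16: +2.5200
  t17: +1.8038
  t18: +1.2091
  t19: +1.0702
  t20: +0.7542
  t21: +1.7570
  t22: +1.1862
  t23: +3.3620
  t24: +2.7882
  t25: +5.8743
  t26: +0.0413
  t27: +0.7669
  t28: +0.9105
  t29: +6.6871
  t30: +0.9451
  t31: +2.9586
  t32: +3.1292
  t33: +1.0904
  t34: +2.9895
  t35: -1.2294
  t36: +0.5417
  t37: +1.0989
  t38: +1.2358
  t39: +0.5641
  t40: +2.5260
  t41: +1.8463
  t42: +1.8856
  t43: +1.1362
  t44: +3.7626
  t45: +0.8251
  t46: +0.8421
  t47: +1.0929
  t48: -0.7527
  t49: +0.4501
  t50: +0.7468
  t51: +0.6605
  t52: +1.0358
Σ = +75.7073 → |volume| = 75.71

Directed edges: 156 total, each appears once with its reverse present → watertight.

75.71 WATERTIGHT


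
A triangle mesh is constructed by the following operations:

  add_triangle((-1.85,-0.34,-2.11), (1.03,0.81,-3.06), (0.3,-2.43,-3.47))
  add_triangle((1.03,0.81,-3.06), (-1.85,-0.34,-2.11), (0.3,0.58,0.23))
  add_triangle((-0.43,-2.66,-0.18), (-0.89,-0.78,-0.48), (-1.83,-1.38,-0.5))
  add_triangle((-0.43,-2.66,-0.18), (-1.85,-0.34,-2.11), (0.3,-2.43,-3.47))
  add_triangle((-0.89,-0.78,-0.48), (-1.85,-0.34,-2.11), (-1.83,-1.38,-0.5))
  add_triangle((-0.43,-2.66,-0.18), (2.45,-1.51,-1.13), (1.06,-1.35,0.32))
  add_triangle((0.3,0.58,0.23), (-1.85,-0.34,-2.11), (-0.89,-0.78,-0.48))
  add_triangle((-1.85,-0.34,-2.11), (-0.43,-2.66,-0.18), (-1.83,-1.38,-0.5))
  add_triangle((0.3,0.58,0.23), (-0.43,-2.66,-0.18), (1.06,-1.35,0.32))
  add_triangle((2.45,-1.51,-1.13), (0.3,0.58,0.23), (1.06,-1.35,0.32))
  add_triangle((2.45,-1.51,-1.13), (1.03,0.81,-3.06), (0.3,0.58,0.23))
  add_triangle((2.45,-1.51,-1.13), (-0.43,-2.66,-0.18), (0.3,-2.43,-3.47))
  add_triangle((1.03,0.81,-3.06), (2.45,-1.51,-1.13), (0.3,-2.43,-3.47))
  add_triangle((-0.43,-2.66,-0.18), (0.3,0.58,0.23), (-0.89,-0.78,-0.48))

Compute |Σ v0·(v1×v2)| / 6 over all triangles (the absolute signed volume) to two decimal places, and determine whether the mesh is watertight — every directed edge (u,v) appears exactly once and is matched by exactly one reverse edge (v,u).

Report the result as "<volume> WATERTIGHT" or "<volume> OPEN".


19.36 WATERTIGHT

Per-triangle v0·(v1×v2)/6:
  t1: +3.9745
  t2: +0.6639
  t3: -0.1666
  t4: +3.2716
  t5: -0.1295
  t6: +1.0738
  t7: +0.0653
  t8: +1.1632
  t9: +0.0705
  t10: +0.3574
  t11: +1.0247
  t12: +3.6324
  t13: +4.3353
  t14: +0.0255
Σ = +19.3619 → |volume| = 19.36

Directed edges: 42 total, each appears once with its reverse present → watertight.


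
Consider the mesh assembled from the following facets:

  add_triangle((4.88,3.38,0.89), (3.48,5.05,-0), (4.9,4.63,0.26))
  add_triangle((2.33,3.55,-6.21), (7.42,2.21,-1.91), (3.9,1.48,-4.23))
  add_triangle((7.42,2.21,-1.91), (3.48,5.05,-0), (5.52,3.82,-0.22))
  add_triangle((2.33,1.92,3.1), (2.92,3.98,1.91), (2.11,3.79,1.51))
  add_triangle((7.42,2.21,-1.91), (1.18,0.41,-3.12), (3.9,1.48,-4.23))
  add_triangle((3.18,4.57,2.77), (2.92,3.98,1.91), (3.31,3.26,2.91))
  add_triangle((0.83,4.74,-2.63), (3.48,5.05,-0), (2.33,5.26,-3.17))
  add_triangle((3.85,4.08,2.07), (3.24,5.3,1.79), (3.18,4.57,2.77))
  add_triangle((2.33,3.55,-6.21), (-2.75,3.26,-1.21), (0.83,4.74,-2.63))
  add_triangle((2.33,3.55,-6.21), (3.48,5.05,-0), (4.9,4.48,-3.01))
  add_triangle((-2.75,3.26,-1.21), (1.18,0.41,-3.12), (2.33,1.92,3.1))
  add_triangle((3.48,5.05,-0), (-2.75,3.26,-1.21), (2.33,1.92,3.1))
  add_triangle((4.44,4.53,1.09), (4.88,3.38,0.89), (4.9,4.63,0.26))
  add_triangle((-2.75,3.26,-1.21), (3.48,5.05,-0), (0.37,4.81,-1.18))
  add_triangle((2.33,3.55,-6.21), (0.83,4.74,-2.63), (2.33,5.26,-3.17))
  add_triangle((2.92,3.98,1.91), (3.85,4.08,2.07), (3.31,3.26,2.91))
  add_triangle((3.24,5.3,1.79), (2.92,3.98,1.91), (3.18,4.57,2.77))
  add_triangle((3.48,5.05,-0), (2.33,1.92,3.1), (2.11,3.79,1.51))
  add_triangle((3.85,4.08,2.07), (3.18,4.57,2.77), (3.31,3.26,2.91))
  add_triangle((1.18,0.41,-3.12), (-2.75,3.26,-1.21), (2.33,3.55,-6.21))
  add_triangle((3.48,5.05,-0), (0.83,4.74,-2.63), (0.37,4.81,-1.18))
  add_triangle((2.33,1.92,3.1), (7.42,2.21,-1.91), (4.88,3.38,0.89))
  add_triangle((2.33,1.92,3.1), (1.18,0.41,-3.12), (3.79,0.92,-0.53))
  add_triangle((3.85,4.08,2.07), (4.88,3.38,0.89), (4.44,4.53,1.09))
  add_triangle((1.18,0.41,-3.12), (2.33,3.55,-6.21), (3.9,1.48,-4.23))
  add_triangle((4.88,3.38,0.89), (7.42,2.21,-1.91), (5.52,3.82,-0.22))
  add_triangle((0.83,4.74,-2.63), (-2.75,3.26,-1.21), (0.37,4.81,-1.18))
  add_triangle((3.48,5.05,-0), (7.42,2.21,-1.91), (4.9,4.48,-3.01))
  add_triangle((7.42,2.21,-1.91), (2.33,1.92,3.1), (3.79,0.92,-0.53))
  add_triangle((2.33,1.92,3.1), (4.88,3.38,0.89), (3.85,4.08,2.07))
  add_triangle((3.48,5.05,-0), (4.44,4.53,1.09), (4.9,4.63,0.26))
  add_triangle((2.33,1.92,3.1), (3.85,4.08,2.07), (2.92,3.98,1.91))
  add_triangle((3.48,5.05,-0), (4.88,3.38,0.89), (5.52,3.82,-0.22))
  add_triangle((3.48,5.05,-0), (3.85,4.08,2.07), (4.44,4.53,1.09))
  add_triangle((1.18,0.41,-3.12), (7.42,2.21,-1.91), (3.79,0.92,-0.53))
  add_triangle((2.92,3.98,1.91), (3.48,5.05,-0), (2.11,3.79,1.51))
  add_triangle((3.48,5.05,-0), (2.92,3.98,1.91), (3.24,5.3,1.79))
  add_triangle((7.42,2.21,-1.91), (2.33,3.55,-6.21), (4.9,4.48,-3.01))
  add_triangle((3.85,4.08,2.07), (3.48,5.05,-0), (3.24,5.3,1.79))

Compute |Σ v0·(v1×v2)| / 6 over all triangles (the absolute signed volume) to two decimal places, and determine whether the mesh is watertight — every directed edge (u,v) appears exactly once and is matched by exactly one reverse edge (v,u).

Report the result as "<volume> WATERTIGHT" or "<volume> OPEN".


108.64 OPEN

Per-triangle v0·(v1×v2)/6:
  t1: -0.7223
  t2: +9.1853
  t3: +3.5501
  t4: +0.7804
  t5: +0.8754
  t6: -0.5057
  t7: +3.6345
  t8: +1.2328
  t9: +10.3160
  t10: +9.7697
  t11: -9.5297
  t12: +12.0112
  t13: +1.0315
  t14: +1.9635
  t15: +4.3803
  t16: -0.6963
  t17: -0.3345
  t18: -2.5888
  t19: +1.0389
  t20: +4.5300
  t21: +4.0984
  t22: +5.5606
  t23: -2.7955
  t24: +1.2963
  t25: +3.2790
  t26: +2.9139
  t27: +3.6825
  t28: +12.0255
  t29: +1.6311
  t30: +2.7345
  t31: +1.2798
  t32: +1.1695
  t33: +2.6354
  t34: +1.3442
  t35: +0.6950
  t36: +1.0320
  t37: -0.9300
  t38: +14.7804
  t39: +2.2828
Σ = +108.6379 → |volume| = 108.64

Directed edges: 117 total; 3 unmatched, e.g. (3.48,5.05,-0)→(2.33,5.26,-3.17) → open.


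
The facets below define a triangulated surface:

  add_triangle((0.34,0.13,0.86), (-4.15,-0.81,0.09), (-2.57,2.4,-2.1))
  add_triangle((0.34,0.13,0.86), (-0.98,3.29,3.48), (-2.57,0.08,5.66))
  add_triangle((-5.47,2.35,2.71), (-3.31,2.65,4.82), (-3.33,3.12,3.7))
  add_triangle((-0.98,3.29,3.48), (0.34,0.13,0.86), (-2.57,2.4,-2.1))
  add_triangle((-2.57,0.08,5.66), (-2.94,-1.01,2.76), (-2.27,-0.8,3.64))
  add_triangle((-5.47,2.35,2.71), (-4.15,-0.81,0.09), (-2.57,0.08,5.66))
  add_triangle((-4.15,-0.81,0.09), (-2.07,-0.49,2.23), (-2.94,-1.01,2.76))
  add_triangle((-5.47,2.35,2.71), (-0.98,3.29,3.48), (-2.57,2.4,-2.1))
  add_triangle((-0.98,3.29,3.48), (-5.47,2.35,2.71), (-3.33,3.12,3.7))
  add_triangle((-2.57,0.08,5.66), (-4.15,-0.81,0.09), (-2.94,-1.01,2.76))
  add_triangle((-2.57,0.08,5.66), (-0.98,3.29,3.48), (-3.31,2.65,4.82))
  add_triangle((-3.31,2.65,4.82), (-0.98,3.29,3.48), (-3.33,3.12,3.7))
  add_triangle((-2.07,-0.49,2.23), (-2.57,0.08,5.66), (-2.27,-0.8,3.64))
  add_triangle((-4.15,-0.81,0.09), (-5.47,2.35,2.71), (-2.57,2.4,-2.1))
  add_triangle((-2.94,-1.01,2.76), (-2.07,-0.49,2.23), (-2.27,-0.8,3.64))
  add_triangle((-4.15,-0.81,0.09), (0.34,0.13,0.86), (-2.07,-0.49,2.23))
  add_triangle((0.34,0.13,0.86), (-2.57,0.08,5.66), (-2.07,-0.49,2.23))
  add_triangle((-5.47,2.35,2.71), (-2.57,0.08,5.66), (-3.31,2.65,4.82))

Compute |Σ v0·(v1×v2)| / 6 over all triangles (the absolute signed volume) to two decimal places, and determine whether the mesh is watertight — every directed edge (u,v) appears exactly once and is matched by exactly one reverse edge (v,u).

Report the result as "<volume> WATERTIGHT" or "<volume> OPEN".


56.05 WATERTIGHT

Per-triangle v0·(v1×v2)/6:
  t1: -1.8357
  t2: +2.1665
  t3: +2.6027
  t4: +0.2284
  t5: +0.7441
  t6: +12.2053
  t7: -0.4989
  t8: +12.3606
  t9: +0.7505
  t10: +2.7754
  t11: +4.8900
  t12: +2.1024
  t13: -0.5457
  t14: +10.2966
  t15: -0.1663
  t16: -0.1478
  t17: +0.2418
  t18: +7.8801
Σ = +56.0500 → |volume| = 56.05

Directed edges: 54 total, each appears once with its reverse present → watertight.


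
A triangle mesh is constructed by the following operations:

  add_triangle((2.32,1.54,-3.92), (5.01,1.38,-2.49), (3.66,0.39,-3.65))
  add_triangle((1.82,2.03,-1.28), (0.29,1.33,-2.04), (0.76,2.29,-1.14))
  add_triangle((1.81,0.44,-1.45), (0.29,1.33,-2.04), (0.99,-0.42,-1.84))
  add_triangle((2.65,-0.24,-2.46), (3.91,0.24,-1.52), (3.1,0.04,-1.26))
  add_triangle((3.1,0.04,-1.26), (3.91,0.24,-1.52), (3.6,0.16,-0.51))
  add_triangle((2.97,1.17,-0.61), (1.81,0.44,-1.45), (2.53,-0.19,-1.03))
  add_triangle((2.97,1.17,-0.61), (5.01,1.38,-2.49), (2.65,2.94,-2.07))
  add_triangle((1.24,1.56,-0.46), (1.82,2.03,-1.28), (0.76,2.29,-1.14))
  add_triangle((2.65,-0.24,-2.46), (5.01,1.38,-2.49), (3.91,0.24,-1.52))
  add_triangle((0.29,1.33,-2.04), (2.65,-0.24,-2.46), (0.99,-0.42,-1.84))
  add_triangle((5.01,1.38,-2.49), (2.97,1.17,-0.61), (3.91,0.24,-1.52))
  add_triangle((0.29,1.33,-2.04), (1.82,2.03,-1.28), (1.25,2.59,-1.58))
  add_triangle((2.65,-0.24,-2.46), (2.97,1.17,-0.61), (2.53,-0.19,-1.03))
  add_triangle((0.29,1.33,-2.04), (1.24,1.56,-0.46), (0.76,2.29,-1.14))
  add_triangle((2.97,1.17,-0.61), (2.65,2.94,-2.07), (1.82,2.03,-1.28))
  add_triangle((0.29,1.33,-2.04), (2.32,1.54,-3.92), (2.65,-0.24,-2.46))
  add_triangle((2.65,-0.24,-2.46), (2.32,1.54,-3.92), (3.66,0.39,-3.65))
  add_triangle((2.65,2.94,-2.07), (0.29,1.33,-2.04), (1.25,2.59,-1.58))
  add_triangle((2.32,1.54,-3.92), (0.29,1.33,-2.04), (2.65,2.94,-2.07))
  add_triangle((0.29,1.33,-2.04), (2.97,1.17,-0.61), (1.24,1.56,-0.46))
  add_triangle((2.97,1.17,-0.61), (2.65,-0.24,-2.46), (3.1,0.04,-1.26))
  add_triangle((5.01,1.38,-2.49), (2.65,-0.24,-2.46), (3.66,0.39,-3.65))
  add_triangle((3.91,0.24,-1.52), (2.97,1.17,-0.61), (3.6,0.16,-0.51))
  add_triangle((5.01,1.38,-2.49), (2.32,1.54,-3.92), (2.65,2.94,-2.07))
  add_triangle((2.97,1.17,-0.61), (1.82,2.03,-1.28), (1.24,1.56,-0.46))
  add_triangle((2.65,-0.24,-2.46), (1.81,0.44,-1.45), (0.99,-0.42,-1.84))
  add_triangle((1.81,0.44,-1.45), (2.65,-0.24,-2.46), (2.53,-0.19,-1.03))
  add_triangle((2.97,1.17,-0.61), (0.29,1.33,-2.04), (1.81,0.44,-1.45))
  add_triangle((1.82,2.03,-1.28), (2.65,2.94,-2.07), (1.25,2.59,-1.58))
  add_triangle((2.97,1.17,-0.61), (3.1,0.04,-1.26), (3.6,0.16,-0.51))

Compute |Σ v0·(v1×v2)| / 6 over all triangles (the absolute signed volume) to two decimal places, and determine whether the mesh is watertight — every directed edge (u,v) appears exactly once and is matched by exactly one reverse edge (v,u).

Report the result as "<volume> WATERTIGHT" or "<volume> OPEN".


Per-triangle v0·(v1×v2)/6:
  t1: +2.8056
  t2: +0.6184
  t3: -0.7580
  t4: +0.1256
  t5: +0.0893
  t6: -0.5644
  t7: +1.8196
  t8: +0.2128
  t9: +1.1416
  t10: +0.8100
  t11: +0.7297
  t12: -0.4520
  t13: +0.8009
  t14: -0.3615
  t15: +0.1411
  t16: +0.3107
  t17: +0.3677
  t18: +0.6949
  t19: +1.7667
  t20: -0.9269
  t21: -0.7240
  t22: +0.8930
  t23: +0.5942
  t24: +4.5397
  t25: +0.3472
  t26: -0.2121
  t27: -0.3477
  t28: -0.9165
  t29: +0.0782
  t30: -0.5223
Σ = +13.1015 → |volume| = 13.10

Directed edges: 90 total, each appears once with its reverse present → watertight.

13.10 WATERTIGHT


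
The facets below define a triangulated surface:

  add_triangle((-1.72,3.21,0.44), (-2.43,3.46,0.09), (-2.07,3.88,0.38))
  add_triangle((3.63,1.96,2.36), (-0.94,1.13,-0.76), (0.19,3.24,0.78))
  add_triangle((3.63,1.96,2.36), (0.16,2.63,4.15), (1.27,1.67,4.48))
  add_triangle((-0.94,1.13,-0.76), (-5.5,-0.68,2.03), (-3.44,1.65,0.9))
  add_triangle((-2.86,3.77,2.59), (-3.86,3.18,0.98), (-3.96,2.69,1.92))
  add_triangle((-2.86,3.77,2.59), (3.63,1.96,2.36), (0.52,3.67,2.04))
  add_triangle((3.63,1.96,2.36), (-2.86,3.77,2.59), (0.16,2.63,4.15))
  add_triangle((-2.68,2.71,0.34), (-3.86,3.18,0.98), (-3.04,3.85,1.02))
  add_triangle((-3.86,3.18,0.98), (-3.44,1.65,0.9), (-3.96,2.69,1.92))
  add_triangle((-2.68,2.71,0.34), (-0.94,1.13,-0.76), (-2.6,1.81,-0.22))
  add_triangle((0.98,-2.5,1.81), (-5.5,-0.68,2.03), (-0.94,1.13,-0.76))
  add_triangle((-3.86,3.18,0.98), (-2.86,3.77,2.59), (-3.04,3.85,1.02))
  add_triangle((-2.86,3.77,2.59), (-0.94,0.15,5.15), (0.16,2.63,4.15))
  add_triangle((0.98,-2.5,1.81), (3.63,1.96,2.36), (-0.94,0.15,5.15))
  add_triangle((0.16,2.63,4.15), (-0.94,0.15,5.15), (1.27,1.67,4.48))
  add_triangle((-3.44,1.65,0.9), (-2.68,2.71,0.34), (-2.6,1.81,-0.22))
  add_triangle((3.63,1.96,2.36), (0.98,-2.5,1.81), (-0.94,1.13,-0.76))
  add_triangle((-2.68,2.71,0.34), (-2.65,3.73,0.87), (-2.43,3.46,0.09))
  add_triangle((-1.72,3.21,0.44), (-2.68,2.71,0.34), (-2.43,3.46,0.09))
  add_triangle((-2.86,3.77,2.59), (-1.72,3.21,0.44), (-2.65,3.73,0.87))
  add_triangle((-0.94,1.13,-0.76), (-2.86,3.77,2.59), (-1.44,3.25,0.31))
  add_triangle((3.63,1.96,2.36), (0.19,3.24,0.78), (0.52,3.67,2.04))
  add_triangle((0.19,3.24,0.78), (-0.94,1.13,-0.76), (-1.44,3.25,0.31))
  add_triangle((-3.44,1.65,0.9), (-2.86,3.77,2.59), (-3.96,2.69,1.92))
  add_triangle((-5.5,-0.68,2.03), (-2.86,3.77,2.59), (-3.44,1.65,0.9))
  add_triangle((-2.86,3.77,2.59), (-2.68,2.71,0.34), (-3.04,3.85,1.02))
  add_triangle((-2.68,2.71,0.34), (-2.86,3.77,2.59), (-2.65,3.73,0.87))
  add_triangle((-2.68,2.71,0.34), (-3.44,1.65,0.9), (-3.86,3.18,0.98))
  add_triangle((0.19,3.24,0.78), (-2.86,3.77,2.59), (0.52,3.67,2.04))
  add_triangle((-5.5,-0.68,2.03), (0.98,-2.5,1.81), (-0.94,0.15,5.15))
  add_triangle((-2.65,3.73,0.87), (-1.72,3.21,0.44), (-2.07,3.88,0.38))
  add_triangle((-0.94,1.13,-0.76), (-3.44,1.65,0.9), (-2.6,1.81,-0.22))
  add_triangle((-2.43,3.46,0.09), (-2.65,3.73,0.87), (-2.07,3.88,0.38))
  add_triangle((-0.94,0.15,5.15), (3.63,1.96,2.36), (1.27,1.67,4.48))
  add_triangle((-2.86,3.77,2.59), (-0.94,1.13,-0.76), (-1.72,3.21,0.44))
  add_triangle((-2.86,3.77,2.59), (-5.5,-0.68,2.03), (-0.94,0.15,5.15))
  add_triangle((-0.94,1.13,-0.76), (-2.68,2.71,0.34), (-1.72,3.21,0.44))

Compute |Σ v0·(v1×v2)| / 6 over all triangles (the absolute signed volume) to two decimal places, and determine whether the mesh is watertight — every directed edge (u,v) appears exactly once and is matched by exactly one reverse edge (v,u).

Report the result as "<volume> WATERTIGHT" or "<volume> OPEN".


85.15 OPEN

Per-triangle v0·(v1×v2)/6:
  t1: -0.0486
  t2: +0.9330
  t3: +3.2143
  t4: +1.6835
  t5: +1.5182
  t6: +3.6515
  t7: +6.1612
  t8: +0.3748
  t9: +0.6869
  t10: +0.3658
  t11: +0.1788
  t12: +1.3877
  t13: +8.0508
  t14: +11.0246
  t15: +3.2839
  t16: +0.6187
  t17: -0.8892
  t18: +0.3415
  t19: -0.2427
  t20: +0.5613
  t21: +1.0899
  t22: +1.8844
  t23: +0.6520
  t24: -0.3806
  t25: +4.3163
  t26: -0.5232
  t27: +0.8355
  t28: +0.2507
  t29: +2.2010
  t30: +12.0704
  t31: +0.0512
  t32: -0.0259
  t33: +0.2968
  t34: +1.9769
  t35: -0.7822
  t36: +17.7809
  t37: +0.5954
Σ = +85.1458 → |volume| = 85.15

Directed edges: 111 total; 3 unmatched, e.g. (-2.86,3.77,2.59)→(-1.44,3.25,0.31) → open.


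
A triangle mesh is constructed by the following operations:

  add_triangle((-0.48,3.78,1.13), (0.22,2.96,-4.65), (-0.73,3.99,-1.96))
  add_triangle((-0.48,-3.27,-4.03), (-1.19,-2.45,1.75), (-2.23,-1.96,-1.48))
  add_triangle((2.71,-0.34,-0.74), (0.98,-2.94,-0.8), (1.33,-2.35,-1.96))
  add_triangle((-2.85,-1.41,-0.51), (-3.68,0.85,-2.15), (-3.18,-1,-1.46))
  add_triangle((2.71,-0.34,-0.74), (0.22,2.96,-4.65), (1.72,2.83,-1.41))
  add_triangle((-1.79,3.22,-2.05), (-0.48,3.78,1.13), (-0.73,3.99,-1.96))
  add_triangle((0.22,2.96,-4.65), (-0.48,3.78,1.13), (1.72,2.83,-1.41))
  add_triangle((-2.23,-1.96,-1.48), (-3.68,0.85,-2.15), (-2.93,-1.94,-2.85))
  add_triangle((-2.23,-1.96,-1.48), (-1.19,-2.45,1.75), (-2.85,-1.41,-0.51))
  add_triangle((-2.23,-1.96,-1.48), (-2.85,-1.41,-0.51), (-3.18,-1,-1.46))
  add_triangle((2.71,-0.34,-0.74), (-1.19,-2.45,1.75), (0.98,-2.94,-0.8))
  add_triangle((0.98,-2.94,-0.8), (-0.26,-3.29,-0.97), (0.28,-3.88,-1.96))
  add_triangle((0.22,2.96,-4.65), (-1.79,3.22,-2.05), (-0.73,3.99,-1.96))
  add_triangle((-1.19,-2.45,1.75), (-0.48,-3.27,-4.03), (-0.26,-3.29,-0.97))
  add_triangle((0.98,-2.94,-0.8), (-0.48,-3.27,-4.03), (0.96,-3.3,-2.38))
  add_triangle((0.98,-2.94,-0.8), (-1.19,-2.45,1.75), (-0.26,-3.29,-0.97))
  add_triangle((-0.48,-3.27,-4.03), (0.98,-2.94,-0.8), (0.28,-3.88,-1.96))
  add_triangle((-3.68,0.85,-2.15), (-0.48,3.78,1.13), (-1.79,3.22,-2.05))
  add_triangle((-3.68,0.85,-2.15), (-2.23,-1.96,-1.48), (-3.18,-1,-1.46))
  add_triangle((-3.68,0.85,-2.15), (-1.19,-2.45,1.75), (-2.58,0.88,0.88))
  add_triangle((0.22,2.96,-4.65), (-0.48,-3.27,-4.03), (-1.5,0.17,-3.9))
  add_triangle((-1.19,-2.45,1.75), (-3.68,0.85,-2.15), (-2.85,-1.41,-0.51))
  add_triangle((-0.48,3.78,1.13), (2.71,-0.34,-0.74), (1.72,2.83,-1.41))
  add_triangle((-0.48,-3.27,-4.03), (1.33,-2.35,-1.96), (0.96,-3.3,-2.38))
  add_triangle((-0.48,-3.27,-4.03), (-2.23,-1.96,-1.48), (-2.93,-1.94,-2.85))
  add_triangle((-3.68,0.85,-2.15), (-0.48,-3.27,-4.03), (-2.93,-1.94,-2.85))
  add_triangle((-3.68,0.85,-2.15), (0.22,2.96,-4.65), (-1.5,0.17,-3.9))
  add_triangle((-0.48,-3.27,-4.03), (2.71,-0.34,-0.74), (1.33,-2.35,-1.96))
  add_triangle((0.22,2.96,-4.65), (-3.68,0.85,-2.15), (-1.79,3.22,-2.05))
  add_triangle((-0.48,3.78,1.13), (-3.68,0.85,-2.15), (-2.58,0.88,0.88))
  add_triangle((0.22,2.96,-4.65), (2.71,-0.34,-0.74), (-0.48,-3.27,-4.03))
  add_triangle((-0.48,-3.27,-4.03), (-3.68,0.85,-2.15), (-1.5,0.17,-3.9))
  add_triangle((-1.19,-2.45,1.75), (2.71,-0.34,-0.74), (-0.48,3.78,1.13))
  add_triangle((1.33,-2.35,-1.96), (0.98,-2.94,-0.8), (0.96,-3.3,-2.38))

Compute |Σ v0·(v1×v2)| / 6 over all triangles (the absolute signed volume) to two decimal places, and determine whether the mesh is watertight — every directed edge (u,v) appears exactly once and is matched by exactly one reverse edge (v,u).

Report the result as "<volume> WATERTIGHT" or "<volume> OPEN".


Per-triangle v0·(v1×v2)/6:
  t1: +1.9623
  t2: +4.6253
  t3: +1.5068
  t4: +0.7241
  t5: +5.0454
  t6: +2.3194
  t7: +6.4038
  t8: +1.4435
  t9: +1.7545
  t10: +0.6569
  t11: +2.4382
  t12: +0.5640
  t13: +2.7894
  t14: +1.9754
  t15: +0.9247
  t16: +1.6800
  t17: +0.8636
  t18: +4.6877
  t19: +0.7925
  t20: +4.4159
  t21: +6.4160
  t22: +1.1715
  t23: +2.9541
  t24: +0.8030
  t25: +1.8347
  t26: +3.6577
  t27: +6.1008
  t28: +1.7012
  t29: +6.3711
  t30: +5.1267
  t31: +12.5189
  t32: +5.8640
  t33: +3.5670
  t34: +0.4876
Σ = +106.1476 → |volume| = 106.15

Directed edges: 102 total; 6 unmatched, e.g. (-0.26,-3.29,-0.97)→(0.28,-3.88,-1.96) → open.

106.15 OPEN
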